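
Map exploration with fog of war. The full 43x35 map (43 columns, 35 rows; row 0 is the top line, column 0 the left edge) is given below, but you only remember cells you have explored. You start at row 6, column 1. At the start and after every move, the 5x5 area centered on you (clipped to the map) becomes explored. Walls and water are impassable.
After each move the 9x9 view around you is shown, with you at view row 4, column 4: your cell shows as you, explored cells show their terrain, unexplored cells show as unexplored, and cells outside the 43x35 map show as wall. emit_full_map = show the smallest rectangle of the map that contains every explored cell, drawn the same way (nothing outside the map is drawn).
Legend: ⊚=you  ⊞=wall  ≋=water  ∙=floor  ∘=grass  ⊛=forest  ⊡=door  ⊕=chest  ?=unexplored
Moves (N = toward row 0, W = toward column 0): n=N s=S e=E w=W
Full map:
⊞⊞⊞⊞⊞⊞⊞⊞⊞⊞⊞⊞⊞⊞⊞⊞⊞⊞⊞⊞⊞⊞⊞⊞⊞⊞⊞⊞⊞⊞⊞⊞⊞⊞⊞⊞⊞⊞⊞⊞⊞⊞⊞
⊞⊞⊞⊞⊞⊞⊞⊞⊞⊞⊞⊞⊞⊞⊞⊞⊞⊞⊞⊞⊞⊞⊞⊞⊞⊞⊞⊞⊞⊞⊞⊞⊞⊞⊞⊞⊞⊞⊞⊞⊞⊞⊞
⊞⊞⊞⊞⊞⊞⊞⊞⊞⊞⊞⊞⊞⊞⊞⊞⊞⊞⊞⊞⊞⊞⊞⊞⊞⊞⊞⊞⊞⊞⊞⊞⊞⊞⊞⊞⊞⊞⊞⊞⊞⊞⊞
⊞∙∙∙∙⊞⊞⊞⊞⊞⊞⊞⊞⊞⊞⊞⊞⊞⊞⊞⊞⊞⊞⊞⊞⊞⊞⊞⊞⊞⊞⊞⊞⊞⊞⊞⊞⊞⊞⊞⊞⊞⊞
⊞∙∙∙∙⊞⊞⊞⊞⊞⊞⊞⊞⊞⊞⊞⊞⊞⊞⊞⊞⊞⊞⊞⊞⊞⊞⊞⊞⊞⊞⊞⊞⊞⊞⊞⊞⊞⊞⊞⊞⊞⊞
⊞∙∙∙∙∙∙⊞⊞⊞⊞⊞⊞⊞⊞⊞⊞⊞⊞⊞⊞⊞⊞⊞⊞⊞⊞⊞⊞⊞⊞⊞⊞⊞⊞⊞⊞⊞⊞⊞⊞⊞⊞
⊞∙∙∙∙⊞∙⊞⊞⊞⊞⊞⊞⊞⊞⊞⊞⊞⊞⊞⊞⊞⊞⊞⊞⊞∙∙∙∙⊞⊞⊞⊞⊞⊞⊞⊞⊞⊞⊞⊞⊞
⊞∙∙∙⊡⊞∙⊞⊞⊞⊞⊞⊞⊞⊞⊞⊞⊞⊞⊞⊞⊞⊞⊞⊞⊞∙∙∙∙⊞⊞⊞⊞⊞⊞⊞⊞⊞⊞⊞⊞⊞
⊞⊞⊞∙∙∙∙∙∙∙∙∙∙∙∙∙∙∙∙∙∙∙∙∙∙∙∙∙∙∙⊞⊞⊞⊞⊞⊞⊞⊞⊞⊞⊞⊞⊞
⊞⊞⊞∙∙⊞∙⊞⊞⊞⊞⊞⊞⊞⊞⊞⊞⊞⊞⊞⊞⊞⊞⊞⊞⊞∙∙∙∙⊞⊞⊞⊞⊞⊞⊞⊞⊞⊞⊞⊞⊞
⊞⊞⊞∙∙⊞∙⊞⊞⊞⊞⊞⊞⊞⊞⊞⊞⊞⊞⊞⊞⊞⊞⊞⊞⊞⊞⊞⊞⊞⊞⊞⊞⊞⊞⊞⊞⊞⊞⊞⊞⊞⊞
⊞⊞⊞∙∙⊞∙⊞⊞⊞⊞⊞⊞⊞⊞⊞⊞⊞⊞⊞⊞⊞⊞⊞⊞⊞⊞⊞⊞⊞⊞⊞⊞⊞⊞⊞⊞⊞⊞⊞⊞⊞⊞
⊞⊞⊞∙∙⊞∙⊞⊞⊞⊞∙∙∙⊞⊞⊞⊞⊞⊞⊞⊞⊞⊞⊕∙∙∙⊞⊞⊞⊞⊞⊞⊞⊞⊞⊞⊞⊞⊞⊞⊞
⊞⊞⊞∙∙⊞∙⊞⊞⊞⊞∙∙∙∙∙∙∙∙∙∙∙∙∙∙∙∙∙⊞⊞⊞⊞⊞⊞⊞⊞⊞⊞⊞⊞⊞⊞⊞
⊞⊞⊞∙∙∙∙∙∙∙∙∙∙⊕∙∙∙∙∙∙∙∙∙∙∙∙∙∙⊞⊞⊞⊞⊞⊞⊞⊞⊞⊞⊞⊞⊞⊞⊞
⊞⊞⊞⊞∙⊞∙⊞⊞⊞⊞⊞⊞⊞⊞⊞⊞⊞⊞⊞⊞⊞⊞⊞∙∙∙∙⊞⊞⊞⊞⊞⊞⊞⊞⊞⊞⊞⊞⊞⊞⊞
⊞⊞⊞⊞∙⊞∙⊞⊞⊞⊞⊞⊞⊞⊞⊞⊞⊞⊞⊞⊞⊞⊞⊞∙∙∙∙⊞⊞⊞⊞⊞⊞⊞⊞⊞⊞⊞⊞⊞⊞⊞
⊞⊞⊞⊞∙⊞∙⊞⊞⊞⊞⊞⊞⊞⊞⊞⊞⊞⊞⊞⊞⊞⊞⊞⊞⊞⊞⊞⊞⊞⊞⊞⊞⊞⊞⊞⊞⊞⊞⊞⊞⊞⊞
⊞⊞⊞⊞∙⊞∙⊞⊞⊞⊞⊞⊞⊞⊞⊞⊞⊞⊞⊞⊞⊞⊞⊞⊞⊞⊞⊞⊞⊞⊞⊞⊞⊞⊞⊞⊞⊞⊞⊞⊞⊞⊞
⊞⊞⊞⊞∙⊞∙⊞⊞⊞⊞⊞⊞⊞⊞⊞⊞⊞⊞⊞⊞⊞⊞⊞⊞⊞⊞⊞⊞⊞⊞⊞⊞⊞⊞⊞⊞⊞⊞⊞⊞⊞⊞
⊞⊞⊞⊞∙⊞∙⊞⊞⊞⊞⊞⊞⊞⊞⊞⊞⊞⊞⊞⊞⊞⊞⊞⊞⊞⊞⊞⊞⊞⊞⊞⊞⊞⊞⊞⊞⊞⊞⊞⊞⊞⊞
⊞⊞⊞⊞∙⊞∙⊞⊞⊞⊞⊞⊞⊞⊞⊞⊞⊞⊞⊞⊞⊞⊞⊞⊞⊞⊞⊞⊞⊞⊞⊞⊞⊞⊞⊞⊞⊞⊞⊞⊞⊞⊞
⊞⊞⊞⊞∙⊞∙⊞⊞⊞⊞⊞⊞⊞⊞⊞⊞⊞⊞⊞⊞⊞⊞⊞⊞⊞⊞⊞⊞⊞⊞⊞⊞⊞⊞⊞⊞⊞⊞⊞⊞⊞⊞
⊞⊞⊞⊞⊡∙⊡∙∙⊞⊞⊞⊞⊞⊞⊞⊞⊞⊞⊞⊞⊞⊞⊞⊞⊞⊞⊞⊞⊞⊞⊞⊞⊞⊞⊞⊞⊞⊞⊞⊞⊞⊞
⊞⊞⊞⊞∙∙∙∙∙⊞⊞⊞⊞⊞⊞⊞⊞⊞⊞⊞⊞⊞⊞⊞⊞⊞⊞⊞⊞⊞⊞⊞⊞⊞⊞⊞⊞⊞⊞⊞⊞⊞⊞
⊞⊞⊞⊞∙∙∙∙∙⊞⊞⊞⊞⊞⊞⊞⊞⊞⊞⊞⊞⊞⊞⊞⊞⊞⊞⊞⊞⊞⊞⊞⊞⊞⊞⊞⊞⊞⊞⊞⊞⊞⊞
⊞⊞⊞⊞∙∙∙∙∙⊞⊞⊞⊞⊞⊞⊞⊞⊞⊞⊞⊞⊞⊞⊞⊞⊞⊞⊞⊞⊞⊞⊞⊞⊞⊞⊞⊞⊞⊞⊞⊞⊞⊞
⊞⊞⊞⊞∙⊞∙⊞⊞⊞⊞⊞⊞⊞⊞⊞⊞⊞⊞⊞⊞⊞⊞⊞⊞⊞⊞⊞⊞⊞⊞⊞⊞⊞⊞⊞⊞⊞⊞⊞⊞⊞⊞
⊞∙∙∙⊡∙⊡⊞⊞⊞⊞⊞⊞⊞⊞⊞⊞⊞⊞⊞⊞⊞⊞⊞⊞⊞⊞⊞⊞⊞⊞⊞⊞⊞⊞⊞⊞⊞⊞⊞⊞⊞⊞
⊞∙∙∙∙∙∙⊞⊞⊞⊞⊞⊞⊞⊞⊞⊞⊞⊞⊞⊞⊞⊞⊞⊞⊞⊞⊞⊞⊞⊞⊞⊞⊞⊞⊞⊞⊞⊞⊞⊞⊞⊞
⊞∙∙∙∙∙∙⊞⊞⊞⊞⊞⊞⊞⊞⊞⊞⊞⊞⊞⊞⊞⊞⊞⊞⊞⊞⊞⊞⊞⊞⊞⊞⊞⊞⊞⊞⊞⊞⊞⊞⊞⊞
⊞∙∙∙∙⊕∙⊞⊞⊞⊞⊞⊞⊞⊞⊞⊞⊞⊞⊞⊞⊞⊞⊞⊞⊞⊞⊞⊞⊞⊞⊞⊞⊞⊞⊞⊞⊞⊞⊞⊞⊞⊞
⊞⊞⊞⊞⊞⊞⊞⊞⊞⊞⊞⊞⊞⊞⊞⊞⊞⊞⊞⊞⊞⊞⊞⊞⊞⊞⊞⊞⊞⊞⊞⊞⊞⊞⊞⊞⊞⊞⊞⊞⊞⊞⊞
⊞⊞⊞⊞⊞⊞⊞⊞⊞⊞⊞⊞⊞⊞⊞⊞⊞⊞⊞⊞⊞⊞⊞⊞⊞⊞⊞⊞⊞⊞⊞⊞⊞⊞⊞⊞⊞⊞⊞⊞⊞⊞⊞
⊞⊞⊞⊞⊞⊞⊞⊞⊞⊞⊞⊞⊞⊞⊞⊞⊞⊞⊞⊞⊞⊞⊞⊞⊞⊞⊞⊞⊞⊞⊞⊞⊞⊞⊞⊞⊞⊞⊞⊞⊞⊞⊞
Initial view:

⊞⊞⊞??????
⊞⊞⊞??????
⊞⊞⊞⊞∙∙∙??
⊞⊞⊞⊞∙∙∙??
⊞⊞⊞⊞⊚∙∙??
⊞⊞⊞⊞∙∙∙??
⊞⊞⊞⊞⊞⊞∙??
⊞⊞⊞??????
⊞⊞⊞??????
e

⊞⊞???????
⊞⊞???????
⊞⊞⊞∙∙∙∙??
⊞⊞⊞∙∙∙∙??
⊞⊞⊞∙⊚∙∙??
⊞⊞⊞∙∙∙⊡??
⊞⊞⊞⊞⊞∙∙??
⊞⊞???????
⊞⊞???????

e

⊞????????
⊞????????
⊞⊞∙∙∙∙⊞??
⊞⊞∙∙∙∙∙??
⊞⊞∙∙⊚∙⊞??
⊞⊞∙∙∙⊡⊞??
⊞⊞⊞⊞∙∙∙??
⊞????????
⊞????????

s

⊞????????
⊞⊞∙∙∙∙⊞??
⊞⊞∙∙∙∙∙??
⊞⊞∙∙∙∙⊞??
⊞⊞∙∙⊚⊡⊞??
⊞⊞⊞⊞∙∙∙??
⊞?⊞⊞∙∙⊞??
⊞????????
⊞????????

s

⊞⊞∙∙∙∙⊞??
⊞⊞∙∙∙∙∙??
⊞⊞∙∙∙∙⊞??
⊞⊞∙∙∙⊡⊞??
⊞⊞⊞⊞⊚∙∙??
⊞?⊞⊞∙∙⊞??
⊞?⊞⊞∙∙⊞??
⊞????????
⊞????????

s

⊞⊞∙∙∙∙∙??
⊞⊞∙∙∙∙⊞??
⊞⊞∙∙∙⊡⊞??
⊞⊞⊞⊞∙∙∙??
⊞?⊞⊞⊚∙⊞??
⊞?⊞⊞∙∙⊞??
⊞?⊞⊞∙∙⊞??
⊞????????
⊞????????

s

⊞⊞∙∙∙∙⊞??
⊞⊞∙∙∙⊡⊞??
⊞⊞⊞⊞∙∙∙??
⊞?⊞⊞∙∙⊞??
⊞?⊞⊞⊚∙⊞??
⊞?⊞⊞∙∙⊞??
⊞?⊞⊞∙∙⊞??
⊞????????
⊞????????

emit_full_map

⊞∙∙∙∙⊞
⊞∙∙∙∙∙
⊞∙∙∙∙⊞
⊞∙∙∙⊡⊞
⊞⊞⊞∙∙∙
?⊞⊞∙∙⊞
?⊞⊞⊚∙⊞
?⊞⊞∙∙⊞
?⊞⊞∙∙⊞

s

⊞⊞∙∙∙⊡⊞??
⊞⊞⊞⊞∙∙∙??
⊞?⊞⊞∙∙⊞??
⊞?⊞⊞∙∙⊞??
⊞?⊞⊞⊚∙⊞??
⊞?⊞⊞∙∙⊞??
⊞?⊞⊞∙∙⊞??
⊞????????
⊞????????

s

⊞⊞⊞⊞∙∙∙??
⊞?⊞⊞∙∙⊞??
⊞?⊞⊞∙∙⊞??
⊞?⊞⊞∙∙⊞??
⊞?⊞⊞⊚∙⊞??
⊞?⊞⊞∙∙⊞??
⊞?⊞⊞∙∙∙??
⊞????????
⊞????????

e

⊞⊞⊞∙∙∙???
?⊞⊞∙∙⊞???
?⊞⊞∙∙⊞∙??
?⊞⊞∙∙⊞∙??
?⊞⊞∙⊚⊞∙??
?⊞⊞∙∙⊞∙??
?⊞⊞∙∙∙∙??
?????????
?????????

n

⊞∙∙∙⊡⊞???
⊞⊞⊞∙∙∙???
?⊞⊞∙∙⊞∙??
?⊞⊞∙∙⊞∙??
?⊞⊞∙⊚⊞∙??
?⊞⊞∙∙⊞∙??
?⊞⊞∙∙⊞∙??
?⊞⊞∙∙∙∙??
?????????

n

⊞∙∙∙∙⊞???
⊞∙∙∙⊡⊞???
⊞⊞⊞∙∙∙∙??
?⊞⊞∙∙⊞∙??
?⊞⊞∙⊚⊞∙??
?⊞⊞∙∙⊞∙??
?⊞⊞∙∙⊞∙??
?⊞⊞∙∙⊞∙??
?⊞⊞∙∙∙∙??

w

⊞⊞∙∙∙∙⊞??
⊞⊞∙∙∙⊡⊞??
⊞⊞⊞⊞∙∙∙∙?
⊞?⊞⊞∙∙⊞∙?
⊞?⊞⊞⊚∙⊞∙?
⊞?⊞⊞∙∙⊞∙?
⊞?⊞⊞∙∙⊞∙?
⊞?⊞⊞∙∙⊞∙?
⊞?⊞⊞∙∙∙∙?

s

⊞⊞∙∙∙⊡⊞??
⊞⊞⊞⊞∙∙∙∙?
⊞?⊞⊞∙∙⊞∙?
⊞?⊞⊞∙∙⊞∙?
⊞?⊞⊞⊚∙⊞∙?
⊞?⊞⊞∙∙⊞∙?
⊞?⊞⊞∙∙⊞∙?
⊞?⊞⊞∙∙∙∙?
⊞????????

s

⊞⊞⊞⊞∙∙∙∙?
⊞?⊞⊞∙∙⊞∙?
⊞?⊞⊞∙∙⊞∙?
⊞?⊞⊞∙∙⊞∙?
⊞?⊞⊞⊚∙⊞∙?
⊞?⊞⊞∙∙⊞∙?
⊞?⊞⊞∙∙∙∙?
⊞????????
⊞????????

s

⊞?⊞⊞∙∙⊞∙?
⊞?⊞⊞∙∙⊞∙?
⊞?⊞⊞∙∙⊞∙?
⊞?⊞⊞∙∙⊞∙?
⊞?⊞⊞⊚∙⊞∙?
⊞?⊞⊞∙∙∙∙?
⊞?⊞⊞⊞∙⊞??
⊞????????
⊞????????

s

⊞?⊞⊞∙∙⊞∙?
⊞?⊞⊞∙∙⊞∙?
⊞?⊞⊞∙∙⊞∙?
⊞?⊞⊞∙∙⊞∙?
⊞?⊞⊞⊚∙∙∙?
⊞?⊞⊞⊞∙⊞??
⊞?⊞⊞⊞∙⊞??
⊞????????
⊞????????

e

?⊞⊞∙∙⊞∙??
?⊞⊞∙∙⊞∙??
?⊞⊞∙∙⊞∙??
?⊞⊞∙∙⊞∙??
?⊞⊞∙⊚∙∙??
?⊞⊞⊞∙⊞∙??
?⊞⊞⊞∙⊞∙??
?????????
?????????

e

⊞⊞∙∙⊞∙???
⊞⊞∙∙⊞∙???
⊞⊞∙∙⊞∙⊞??
⊞⊞∙∙⊞∙⊞??
⊞⊞∙∙⊚∙∙??
⊞⊞⊞∙⊞∙⊞??
⊞⊞⊞∙⊞∙⊞??
?????????
?????????

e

⊞∙∙⊞∙????
⊞∙∙⊞∙????
⊞∙∙⊞∙⊞⊞??
⊞∙∙⊞∙⊞⊞??
⊞∙∙∙⊚∙∙??
⊞⊞∙⊞∙⊞⊞??
⊞⊞∙⊞∙⊞⊞??
?????????
?????????

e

∙∙⊞∙?????
∙∙⊞∙?????
∙∙⊞∙⊞⊞⊞??
∙∙⊞∙⊞⊞⊞??
∙∙∙∙⊚∙∙??
⊞∙⊞∙⊞⊞⊞??
⊞∙⊞∙⊞⊞⊞??
?????????
?????????

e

∙⊞∙??????
∙⊞∙??????
∙⊞∙⊞⊞⊞⊞??
∙⊞∙⊞⊞⊞⊞??
∙∙∙∙⊚∙∙??
∙⊞∙⊞⊞⊞⊞??
∙⊞∙⊞⊞⊞⊞??
?????????
?????????

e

⊞∙???????
⊞∙???????
⊞∙⊞⊞⊞⊞∙??
⊞∙⊞⊞⊞⊞∙??
∙∙∙∙⊚∙∙??
⊞∙⊞⊞⊞⊞⊞??
⊞∙⊞⊞⊞⊞⊞??
?????????
?????????

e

∙????????
∙????????
∙⊞⊞⊞⊞∙∙??
∙⊞⊞⊞⊞∙∙??
∙∙∙∙⊚∙∙??
∙⊞⊞⊞⊞⊞⊞??
∙⊞⊞⊞⊞⊞⊞??
?????????
?????????

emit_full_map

⊞∙∙∙∙⊞???????
⊞∙∙∙∙∙???????
⊞∙∙∙∙⊞???????
⊞∙∙∙⊡⊞???????
⊞⊞⊞∙∙∙∙??????
?⊞⊞∙∙⊞∙??????
?⊞⊞∙∙⊞∙??????
?⊞⊞∙∙⊞∙??????
?⊞⊞∙∙⊞∙⊞⊞⊞⊞∙∙
?⊞⊞∙∙⊞∙⊞⊞⊞⊞∙∙
?⊞⊞∙∙∙∙∙∙∙⊚∙∙
?⊞⊞⊞∙⊞∙⊞⊞⊞⊞⊞⊞
?⊞⊞⊞∙⊞∙⊞⊞⊞⊞⊞⊞

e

?????????
?????????
⊞⊞⊞⊞∙∙∙??
⊞⊞⊞⊞∙∙∙??
∙∙∙∙⊚∙⊕??
⊞⊞⊞⊞⊞⊞⊞??
⊞⊞⊞⊞⊞⊞⊞??
?????????
?????????

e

?????????
?????????
⊞⊞⊞∙∙∙⊞??
⊞⊞⊞∙∙∙∙??
∙∙∙∙⊚⊕∙??
⊞⊞⊞⊞⊞⊞⊞??
⊞⊞⊞⊞⊞⊞⊞??
?????????
?????????

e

?????????
?????????
⊞⊞∙∙∙⊞⊞??
⊞⊞∙∙∙∙∙??
∙∙∙∙⊚∙∙??
⊞⊞⊞⊞⊞⊞⊞??
⊞⊞⊞⊞⊞⊞⊞??
?????????
?????????

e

?????????
?????????
⊞∙∙∙⊞⊞⊞??
⊞∙∙∙∙∙∙??
∙∙∙⊕⊚∙∙??
⊞⊞⊞⊞⊞⊞⊞??
⊞⊞⊞⊞⊞⊞⊞??
?????????
?????????

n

?????????
?????????
??⊞⊞⊞⊞⊞??
⊞∙∙∙⊞⊞⊞??
⊞∙∙∙⊚∙∙??
∙∙∙⊕∙∙∙??
⊞⊞⊞⊞⊞⊞⊞??
⊞⊞⊞⊞⊞⊞⊞??
?????????

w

?????????
?????????
??⊞⊞⊞⊞⊞⊞?
⊞⊞∙∙∙⊞⊞⊞?
⊞⊞∙∙⊚∙∙∙?
∙∙∙∙⊕∙∙∙?
⊞⊞⊞⊞⊞⊞⊞⊞?
⊞⊞⊞⊞⊞⊞⊞⊞?
?????????

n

?????????
?????????
??⊞⊞⊞⊞⊞??
??⊞⊞⊞⊞⊞⊞?
⊞⊞∙∙⊚⊞⊞⊞?
⊞⊞∙∙∙∙∙∙?
∙∙∙∙⊕∙∙∙?
⊞⊞⊞⊞⊞⊞⊞⊞?
⊞⊞⊞⊞⊞⊞⊞⊞?

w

?????????
?????????
??⊞⊞⊞⊞⊞⊞?
??⊞⊞⊞⊞⊞⊞⊞
⊞⊞⊞∙⊚∙⊞⊞⊞
⊞⊞⊞∙∙∙∙∙∙
∙∙∙∙∙⊕∙∙∙
⊞⊞⊞⊞⊞⊞⊞⊞⊞
⊞⊞⊞⊞⊞⊞⊞⊞⊞

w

?????????
?????????
??⊞⊞⊞⊞⊞⊞⊞
??⊞⊞⊞⊞⊞⊞⊞
⊞⊞⊞⊞⊚∙∙⊞⊞
⊞⊞⊞⊞∙∙∙∙∙
∙∙∙∙∙∙⊕∙∙
⊞⊞⊞⊞⊞⊞⊞⊞⊞
⊞⊞⊞⊞⊞⊞⊞⊞⊞

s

?????????
??⊞⊞⊞⊞⊞⊞⊞
??⊞⊞⊞⊞⊞⊞⊞
⊞⊞⊞⊞∙∙∙⊞⊞
⊞⊞⊞⊞⊚∙∙∙∙
∙∙∙∙∙∙⊕∙∙
⊞⊞⊞⊞⊞⊞⊞⊞⊞
⊞⊞⊞⊞⊞⊞⊞⊞⊞
?????????

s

??⊞⊞⊞⊞⊞⊞⊞
??⊞⊞⊞⊞⊞⊞⊞
⊞⊞⊞⊞∙∙∙⊞⊞
⊞⊞⊞⊞∙∙∙∙∙
∙∙∙∙⊚∙⊕∙∙
⊞⊞⊞⊞⊞⊞⊞⊞⊞
⊞⊞⊞⊞⊞⊞⊞⊞⊞
?????????
?????????

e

?⊞⊞⊞⊞⊞⊞⊞?
?⊞⊞⊞⊞⊞⊞⊞⊞
⊞⊞⊞∙∙∙⊞⊞⊞
⊞⊞⊞∙∙∙∙∙∙
∙∙∙∙⊚⊕∙∙∙
⊞⊞⊞⊞⊞⊞⊞⊞⊞
⊞⊞⊞⊞⊞⊞⊞⊞⊞
?????????
?????????

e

⊞⊞⊞⊞⊞⊞⊞??
⊞⊞⊞⊞⊞⊞⊞⊞?
⊞⊞∙∙∙⊞⊞⊞?
⊞⊞∙∙∙∙∙∙?
∙∙∙∙⊚∙∙∙?
⊞⊞⊞⊞⊞⊞⊞⊞?
⊞⊞⊞⊞⊞⊞⊞⊞?
?????????
?????????

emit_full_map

⊞∙∙∙∙⊞???????????
⊞∙∙∙∙∙???????????
⊞∙∙∙∙⊞???????????
⊞∙∙∙⊡⊞???????????
⊞⊞⊞∙∙∙∙??????????
?⊞⊞∙∙⊞∙??????????
?⊞⊞∙∙⊞∙??⊞⊞⊞⊞⊞⊞⊞?
?⊞⊞∙∙⊞∙??⊞⊞⊞⊞⊞⊞⊞⊞
?⊞⊞∙∙⊞∙⊞⊞⊞⊞∙∙∙⊞⊞⊞
?⊞⊞∙∙⊞∙⊞⊞⊞⊞∙∙∙∙∙∙
?⊞⊞∙∙∙∙∙∙∙∙∙∙⊚∙∙∙
?⊞⊞⊞∙⊞∙⊞⊞⊞⊞⊞⊞⊞⊞⊞⊞
?⊞⊞⊞∙⊞∙⊞⊞⊞⊞⊞⊞⊞⊞⊞⊞


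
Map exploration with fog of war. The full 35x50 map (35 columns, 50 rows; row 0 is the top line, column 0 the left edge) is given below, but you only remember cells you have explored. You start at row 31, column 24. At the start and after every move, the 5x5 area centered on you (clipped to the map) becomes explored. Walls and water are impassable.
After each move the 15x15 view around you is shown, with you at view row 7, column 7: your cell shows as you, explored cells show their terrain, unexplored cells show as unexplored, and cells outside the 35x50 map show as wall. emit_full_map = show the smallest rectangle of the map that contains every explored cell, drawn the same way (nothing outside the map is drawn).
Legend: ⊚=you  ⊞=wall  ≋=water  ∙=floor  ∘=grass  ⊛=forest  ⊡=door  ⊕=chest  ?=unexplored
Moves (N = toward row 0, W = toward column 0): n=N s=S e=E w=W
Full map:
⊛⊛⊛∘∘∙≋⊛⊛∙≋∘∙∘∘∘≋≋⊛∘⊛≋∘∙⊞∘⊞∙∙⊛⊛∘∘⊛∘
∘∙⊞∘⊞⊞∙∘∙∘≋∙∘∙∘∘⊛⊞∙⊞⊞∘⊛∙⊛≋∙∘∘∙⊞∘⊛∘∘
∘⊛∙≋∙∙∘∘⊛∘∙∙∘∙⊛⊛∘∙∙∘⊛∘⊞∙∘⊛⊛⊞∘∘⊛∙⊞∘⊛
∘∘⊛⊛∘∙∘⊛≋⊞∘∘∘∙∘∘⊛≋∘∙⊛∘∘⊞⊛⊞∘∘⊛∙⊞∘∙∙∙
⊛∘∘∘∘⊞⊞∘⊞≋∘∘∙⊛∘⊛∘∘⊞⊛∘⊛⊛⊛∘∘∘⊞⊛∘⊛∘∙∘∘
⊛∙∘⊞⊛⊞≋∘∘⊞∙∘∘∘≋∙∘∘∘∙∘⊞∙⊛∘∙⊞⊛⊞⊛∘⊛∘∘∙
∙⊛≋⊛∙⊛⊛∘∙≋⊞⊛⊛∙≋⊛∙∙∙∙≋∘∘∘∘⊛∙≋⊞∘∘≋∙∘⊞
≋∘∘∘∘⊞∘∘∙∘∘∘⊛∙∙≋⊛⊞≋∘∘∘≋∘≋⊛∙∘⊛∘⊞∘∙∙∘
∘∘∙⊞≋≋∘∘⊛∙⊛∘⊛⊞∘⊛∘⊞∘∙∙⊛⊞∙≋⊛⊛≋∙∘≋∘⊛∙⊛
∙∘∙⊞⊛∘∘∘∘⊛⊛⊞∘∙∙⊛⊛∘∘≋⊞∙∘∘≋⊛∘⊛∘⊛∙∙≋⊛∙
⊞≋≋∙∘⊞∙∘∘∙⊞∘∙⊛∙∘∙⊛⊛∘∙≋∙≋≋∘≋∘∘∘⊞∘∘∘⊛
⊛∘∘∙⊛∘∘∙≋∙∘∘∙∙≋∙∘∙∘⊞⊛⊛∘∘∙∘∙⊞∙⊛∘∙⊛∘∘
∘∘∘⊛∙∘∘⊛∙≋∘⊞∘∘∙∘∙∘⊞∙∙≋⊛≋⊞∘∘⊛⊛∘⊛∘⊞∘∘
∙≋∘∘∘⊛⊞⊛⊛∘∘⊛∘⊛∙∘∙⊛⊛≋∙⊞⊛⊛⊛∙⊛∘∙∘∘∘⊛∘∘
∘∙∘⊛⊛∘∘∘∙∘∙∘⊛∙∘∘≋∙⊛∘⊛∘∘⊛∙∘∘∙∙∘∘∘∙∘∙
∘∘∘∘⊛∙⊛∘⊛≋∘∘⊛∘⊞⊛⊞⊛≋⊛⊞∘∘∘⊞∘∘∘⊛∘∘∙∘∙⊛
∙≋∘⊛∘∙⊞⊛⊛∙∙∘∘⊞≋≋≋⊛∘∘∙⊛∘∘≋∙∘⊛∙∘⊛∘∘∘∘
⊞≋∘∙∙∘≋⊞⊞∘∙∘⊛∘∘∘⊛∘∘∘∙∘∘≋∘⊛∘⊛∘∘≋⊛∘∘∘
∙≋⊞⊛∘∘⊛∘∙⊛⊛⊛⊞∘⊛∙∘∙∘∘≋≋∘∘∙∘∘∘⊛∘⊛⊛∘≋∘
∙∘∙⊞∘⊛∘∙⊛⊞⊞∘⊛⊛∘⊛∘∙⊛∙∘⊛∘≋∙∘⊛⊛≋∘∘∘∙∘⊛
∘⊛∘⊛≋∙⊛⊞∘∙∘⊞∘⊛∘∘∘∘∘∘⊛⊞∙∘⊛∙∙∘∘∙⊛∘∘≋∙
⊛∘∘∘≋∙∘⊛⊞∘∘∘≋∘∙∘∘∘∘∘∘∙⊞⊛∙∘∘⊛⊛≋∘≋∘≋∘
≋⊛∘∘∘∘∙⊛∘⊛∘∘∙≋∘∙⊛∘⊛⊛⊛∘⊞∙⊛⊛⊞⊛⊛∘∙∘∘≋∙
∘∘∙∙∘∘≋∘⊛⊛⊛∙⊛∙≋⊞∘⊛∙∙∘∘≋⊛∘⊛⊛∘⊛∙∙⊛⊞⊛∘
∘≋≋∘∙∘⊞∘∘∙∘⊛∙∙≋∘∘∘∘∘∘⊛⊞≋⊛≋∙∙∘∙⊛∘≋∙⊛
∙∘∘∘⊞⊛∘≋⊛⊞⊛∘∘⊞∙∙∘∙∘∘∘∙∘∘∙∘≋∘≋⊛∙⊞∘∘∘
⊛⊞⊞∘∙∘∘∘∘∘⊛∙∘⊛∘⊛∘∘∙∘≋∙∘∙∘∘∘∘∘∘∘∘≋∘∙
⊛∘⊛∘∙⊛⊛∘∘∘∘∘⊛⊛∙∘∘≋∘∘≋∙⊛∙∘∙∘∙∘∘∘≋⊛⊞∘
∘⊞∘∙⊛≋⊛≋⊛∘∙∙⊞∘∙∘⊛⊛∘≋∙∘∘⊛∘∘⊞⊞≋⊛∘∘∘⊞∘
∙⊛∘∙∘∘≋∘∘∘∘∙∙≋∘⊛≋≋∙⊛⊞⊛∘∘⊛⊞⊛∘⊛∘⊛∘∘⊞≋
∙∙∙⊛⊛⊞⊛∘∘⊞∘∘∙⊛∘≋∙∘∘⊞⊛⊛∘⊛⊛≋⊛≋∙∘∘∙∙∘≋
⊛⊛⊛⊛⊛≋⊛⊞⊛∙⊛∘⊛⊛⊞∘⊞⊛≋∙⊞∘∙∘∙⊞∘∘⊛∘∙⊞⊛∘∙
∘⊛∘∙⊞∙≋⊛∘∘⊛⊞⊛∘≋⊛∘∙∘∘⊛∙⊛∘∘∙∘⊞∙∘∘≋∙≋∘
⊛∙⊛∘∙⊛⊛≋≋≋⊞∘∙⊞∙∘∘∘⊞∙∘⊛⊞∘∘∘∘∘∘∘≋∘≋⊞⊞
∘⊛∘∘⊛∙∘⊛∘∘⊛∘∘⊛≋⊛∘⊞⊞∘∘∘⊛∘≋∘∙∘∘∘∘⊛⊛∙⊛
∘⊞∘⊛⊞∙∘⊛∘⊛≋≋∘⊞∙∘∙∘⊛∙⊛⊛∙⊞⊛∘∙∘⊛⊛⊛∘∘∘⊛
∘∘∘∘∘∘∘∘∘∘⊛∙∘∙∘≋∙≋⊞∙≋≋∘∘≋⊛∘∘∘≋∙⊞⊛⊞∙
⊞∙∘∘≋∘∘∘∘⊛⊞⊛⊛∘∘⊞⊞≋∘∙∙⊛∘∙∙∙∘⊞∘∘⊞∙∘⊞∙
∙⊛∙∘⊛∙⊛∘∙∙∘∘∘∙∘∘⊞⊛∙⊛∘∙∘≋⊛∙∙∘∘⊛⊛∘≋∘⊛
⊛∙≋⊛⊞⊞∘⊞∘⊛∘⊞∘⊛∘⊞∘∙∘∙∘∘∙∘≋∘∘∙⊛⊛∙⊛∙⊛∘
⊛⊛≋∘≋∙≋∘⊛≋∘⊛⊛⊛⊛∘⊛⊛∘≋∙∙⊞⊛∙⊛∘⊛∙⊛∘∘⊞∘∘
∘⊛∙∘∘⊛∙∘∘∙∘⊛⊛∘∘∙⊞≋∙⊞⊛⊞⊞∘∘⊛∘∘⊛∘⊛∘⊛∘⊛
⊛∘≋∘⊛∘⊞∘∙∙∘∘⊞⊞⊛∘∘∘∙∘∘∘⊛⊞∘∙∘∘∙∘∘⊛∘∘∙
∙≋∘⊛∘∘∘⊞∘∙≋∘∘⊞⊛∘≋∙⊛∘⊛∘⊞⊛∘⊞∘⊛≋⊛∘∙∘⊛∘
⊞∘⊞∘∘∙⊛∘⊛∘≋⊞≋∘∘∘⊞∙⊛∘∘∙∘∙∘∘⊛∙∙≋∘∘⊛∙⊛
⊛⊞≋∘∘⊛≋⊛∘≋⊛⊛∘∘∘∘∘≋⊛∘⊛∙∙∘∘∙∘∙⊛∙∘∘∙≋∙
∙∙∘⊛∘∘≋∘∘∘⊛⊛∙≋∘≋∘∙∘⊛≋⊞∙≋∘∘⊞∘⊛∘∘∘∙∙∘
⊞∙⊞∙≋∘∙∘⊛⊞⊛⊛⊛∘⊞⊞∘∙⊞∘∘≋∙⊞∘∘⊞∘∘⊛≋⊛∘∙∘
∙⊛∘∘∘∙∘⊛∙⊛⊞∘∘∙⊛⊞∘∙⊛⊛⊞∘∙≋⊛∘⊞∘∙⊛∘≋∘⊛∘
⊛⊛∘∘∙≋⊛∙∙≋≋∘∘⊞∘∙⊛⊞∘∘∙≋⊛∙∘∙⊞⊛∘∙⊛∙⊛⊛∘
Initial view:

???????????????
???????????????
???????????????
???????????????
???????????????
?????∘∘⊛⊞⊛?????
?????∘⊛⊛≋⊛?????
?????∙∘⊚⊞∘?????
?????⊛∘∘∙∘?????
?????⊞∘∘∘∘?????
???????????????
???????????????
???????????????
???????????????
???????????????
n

???????????????
???????????????
???????????????
???????????????
???????????????
?????∘⊛∘∘⊞?????
?????∘∘⊛⊞⊛?????
?????∘⊛⊚≋⊛?????
?????∙∘∙⊞∘?????
?????⊛∘∘∙∘?????
?????⊞∘∘∘∘?????
???????????????
???????????????
???????????????
???????????????

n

???????????????
???????????????
???????????????
???????????????
???????????????
?????⊛∙∘∙∘?????
?????∘⊛∘∘⊞?????
?????∘∘⊚⊞⊛?????
?????∘⊛⊛≋⊛?????
?????∙∘∙⊞∘?????
?????⊛∘∘∙∘?????
?????⊞∘∘∘∘?????
???????????????
???????????????
???????????????

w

???????????????
???????????????
???????????????
???????????????
???????????????
?????∙⊛∙∘∙∘????
?????∘∘⊛∘∘⊞????
?????⊛∘⊚⊛⊞⊛????
?????⊛∘⊛⊛≋⊛????
?????∘∙∘∙⊞∘????
??????⊛∘∘∙∘????
??????⊞∘∘∘∘????
???????????????
???????????????
???????????????

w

???????????????
???????????????
???????????????
???????????????
???????????????
?????≋∙⊛∙∘∙∘???
?????∙∘∘⊛∘∘⊞???
?????⊞⊛⊚∘⊛⊞⊛???
?????⊛⊛∘⊛⊛≋⊛???
?????⊞∘∙∘∙⊞∘???
???????⊛∘∘∙∘???
???????⊞∘∘∘∘???
???????????????
???????????????
???????????????

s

???????????????
???????????????
???????????????
???????????????
?????≋∙⊛∙∘∙∘???
?????∙∘∘⊛∘∘⊞???
?????⊞⊛∘∘⊛⊞⊛???
?????⊛⊛⊚⊛⊛≋⊛???
?????⊞∘∙∘∙⊞∘???
?????⊛∙⊛∘∘∙∘???
???????⊞∘∘∘∘???
???????????????
???????????????
???????????????
???????????????

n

???????????????
???????????????
???????????????
???????????????
???????????????
?????≋∙⊛∙∘∙∘???
?????∙∘∘⊛∘∘⊞???
?????⊞⊛⊚∘⊛⊞⊛???
?????⊛⊛∘⊛⊛≋⊛???
?????⊞∘∙∘∙⊞∘???
?????⊛∙⊛∘∘∙∘???
???????⊞∘∘∘∘???
???????????????
???????????????
???????????????

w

???????????????
???????????????
???????????????
???????????????
???????????????
?????∘≋∙⊛∙∘∙∘??
?????≋∙∘∘⊛∘∘⊞??
?????⊛⊞⊚∘∘⊛⊞⊛??
?????⊞⊛⊛∘⊛⊛≋⊛??
?????∙⊞∘∙∘∙⊞∘??
??????⊛∙⊛∘∘∙∘??
????????⊞∘∘∘∘??
???????????????
???????????????
???????????????

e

???????????????
???????????????
???????????????
???????????????
???????????????
????∘≋∙⊛∙∘∙∘???
????≋∙∘∘⊛∘∘⊞???
????⊛⊞⊛⊚∘⊛⊞⊛???
????⊞⊛⊛∘⊛⊛≋⊛???
????∙⊞∘∙∘∙⊞∘???
?????⊛∙⊛∘∘∙∘???
???????⊞∘∘∘∘???
???????????????
???????????????
???????????????

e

???????????????
???????????????
???????????????
???????????????
???????????????
???∘≋∙⊛∙∘∙∘????
???≋∙∘∘⊛∘∘⊞????
???⊛⊞⊛∘⊚⊛⊞⊛????
???⊞⊛⊛∘⊛⊛≋⊛????
???∙⊞∘∙∘∙⊞∘????
????⊛∙⊛∘∘∙∘????
??????⊞∘∘∘∘????
???????????????
???????????????
???????????????

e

???????????????
???????????????
???????????????
???????????????
???????????????
??∘≋∙⊛∙∘∙∘?????
??≋∙∘∘⊛∘∘⊞?????
??⊛⊞⊛∘∘⊚⊞⊛?????
??⊞⊛⊛∘⊛⊛≋⊛?????
??∙⊞∘∙∘∙⊞∘?????
???⊛∙⊛∘∘∙∘?????
?????⊞∘∘∘∘?????
???????????????
???????????????
???????????????

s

???????????????
???????????????
???????????????
???????????????
??∘≋∙⊛∙∘∙∘?????
??≋∙∘∘⊛∘∘⊞?????
??⊛⊞⊛∘∘⊛⊞⊛?????
??⊞⊛⊛∘⊛⊚≋⊛?????
??∙⊞∘∙∘∙⊞∘?????
???⊛∙⊛∘∘∙∘?????
?????⊞∘∘∘∘?????
???????????????
???????????????
???????????????
???????????????

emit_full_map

∘≋∙⊛∙∘∙∘
≋∙∘∘⊛∘∘⊞
⊛⊞⊛∘∘⊛⊞⊛
⊞⊛⊛∘⊛⊚≋⊛
∙⊞∘∙∘∙⊞∘
?⊛∙⊛∘∘∙∘
???⊞∘∘∘∘

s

???????????????
???????????????
???????????????
??∘≋∙⊛∙∘∙∘?????
??≋∙∘∘⊛∘∘⊞?????
??⊛⊞⊛∘∘⊛⊞⊛?????
??⊞⊛⊛∘⊛⊛≋⊛?????
??∙⊞∘∙∘⊚⊞∘?????
???⊛∙⊛∘∘∙∘?????
?????⊞∘∘∘∘?????
???????????????
???????????????
???????????????
???????????????
???????????????

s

???????????????
???????????????
??∘≋∙⊛∙∘∙∘?????
??≋∙∘∘⊛∘∘⊞?????
??⊛⊞⊛∘∘⊛⊞⊛?????
??⊞⊛⊛∘⊛⊛≋⊛?????
??∙⊞∘∙∘∙⊞∘?????
???⊛∙⊛∘⊚∙∘?????
?????⊞∘∘∘∘?????
?????⊛∘≋∘∙?????
???????????????
???????????????
???????????????
???????????????
???????????????

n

???????????????
???????????????
???????????????
??∘≋∙⊛∙∘∙∘?????
??≋∙∘∘⊛∘∘⊞?????
??⊛⊞⊛∘∘⊛⊞⊛?????
??⊞⊛⊛∘⊛⊛≋⊛?????
??∙⊞∘∙∘⊚⊞∘?????
???⊛∙⊛∘∘∙∘?????
?????⊞∘∘∘∘?????
?????⊛∘≋∘∙?????
???????????????
???????????????
???????????????
???????????????

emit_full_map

∘≋∙⊛∙∘∙∘
≋∙∘∘⊛∘∘⊞
⊛⊞⊛∘∘⊛⊞⊛
⊞⊛⊛∘⊛⊛≋⊛
∙⊞∘∙∘⊚⊞∘
?⊛∙⊛∘∘∙∘
???⊞∘∘∘∘
???⊛∘≋∘∙


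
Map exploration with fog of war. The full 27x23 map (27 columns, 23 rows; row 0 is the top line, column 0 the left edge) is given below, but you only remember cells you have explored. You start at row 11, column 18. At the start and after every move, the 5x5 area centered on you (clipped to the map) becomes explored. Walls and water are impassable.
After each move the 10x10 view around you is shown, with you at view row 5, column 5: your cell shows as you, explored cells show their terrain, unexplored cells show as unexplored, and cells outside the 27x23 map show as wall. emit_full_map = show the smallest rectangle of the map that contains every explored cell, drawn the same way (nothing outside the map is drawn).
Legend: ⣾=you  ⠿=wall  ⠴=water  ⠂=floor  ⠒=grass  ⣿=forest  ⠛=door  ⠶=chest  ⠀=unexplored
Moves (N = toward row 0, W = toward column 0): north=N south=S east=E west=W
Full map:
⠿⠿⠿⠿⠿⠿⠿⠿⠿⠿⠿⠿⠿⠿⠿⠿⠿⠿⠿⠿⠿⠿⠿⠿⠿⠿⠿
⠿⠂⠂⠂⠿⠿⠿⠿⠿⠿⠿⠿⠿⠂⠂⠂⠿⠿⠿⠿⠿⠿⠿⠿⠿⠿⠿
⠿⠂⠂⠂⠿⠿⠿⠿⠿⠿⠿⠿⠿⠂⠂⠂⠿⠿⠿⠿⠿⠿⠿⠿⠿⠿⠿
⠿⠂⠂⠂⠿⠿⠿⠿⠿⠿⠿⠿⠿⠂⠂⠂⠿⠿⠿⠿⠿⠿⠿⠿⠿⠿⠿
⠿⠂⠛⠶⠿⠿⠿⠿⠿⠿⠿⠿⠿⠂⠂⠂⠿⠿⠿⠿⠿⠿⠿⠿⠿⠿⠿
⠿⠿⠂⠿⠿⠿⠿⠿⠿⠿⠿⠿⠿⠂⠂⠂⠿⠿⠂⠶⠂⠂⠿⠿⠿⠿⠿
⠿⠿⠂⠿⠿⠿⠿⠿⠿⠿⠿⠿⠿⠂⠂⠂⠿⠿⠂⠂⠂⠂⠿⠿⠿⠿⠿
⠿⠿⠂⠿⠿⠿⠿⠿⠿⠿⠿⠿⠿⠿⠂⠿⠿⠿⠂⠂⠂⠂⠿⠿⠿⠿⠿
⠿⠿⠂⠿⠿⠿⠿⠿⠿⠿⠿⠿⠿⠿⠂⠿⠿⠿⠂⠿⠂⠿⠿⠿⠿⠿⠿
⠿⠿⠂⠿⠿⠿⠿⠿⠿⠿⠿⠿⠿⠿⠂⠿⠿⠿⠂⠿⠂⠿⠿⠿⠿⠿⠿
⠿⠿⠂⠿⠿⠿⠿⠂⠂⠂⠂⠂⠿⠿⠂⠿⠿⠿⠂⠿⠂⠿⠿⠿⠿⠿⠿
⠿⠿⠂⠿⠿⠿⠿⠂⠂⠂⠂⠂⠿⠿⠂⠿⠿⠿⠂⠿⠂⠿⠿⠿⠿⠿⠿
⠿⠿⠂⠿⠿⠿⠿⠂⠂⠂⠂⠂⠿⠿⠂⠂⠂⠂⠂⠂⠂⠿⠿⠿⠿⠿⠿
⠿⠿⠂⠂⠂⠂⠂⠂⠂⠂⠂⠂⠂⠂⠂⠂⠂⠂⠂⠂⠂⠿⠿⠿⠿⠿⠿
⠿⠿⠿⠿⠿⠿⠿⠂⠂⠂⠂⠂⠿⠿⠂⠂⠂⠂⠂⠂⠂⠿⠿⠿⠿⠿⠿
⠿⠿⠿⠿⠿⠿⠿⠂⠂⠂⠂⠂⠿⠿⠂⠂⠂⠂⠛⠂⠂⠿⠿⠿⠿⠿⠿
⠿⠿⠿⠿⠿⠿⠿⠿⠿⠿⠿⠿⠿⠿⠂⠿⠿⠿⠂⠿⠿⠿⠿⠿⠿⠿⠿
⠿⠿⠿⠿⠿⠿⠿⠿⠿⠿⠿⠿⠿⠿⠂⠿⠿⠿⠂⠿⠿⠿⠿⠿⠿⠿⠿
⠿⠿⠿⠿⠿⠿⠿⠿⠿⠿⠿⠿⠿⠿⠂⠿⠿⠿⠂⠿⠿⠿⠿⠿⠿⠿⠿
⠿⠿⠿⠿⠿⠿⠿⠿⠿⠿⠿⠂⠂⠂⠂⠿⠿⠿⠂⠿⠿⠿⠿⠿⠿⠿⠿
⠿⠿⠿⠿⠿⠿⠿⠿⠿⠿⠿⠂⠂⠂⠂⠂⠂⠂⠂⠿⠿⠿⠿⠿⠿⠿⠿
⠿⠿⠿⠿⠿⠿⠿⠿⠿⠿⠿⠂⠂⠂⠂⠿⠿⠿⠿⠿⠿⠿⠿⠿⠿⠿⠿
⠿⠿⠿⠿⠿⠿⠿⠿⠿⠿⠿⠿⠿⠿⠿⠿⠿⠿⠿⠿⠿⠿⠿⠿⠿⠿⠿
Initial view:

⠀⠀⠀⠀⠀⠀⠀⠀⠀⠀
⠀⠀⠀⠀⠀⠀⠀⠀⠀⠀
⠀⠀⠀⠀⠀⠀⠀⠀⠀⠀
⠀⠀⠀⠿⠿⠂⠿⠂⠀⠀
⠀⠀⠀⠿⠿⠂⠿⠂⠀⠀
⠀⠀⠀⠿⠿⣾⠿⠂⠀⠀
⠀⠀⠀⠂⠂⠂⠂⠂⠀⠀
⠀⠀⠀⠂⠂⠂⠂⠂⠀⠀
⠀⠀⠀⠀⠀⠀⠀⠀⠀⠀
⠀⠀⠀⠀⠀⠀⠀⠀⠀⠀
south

⠀⠀⠀⠀⠀⠀⠀⠀⠀⠀
⠀⠀⠀⠀⠀⠀⠀⠀⠀⠀
⠀⠀⠀⠿⠿⠂⠿⠂⠀⠀
⠀⠀⠀⠿⠿⠂⠿⠂⠀⠀
⠀⠀⠀⠿⠿⠂⠿⠂⠀⠀
⠀⠀⠀⠂⠂⣾⠂⠂⠀⠀
⠀⠀⠀⠂⠂⠂⠂⠂⠀⠀
⠀⠀⠀⠂⠂⠂⠂⠂⠀⠀
⠀⠀⠀⠀⠀⠀⠀⠀⠀⠀
⠀⠀⠀⠀⠀⠀⠀⠀⠀⠀

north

⠀⠀⠀⠀⠀⠀⠀⠀⠀⠀
⠀⠀⠀⠀⠀⠀⠀⠀⠀⠀
⠀⠀⠀⠀⠀⠀⠀⠀⠀⠀
⠀⠀⠀⠿⠿⠂⠿⠂⠀⠀
⠀⠀⠀⠿⠿⠂⠿⠂⠀⠀
⠀⠀⠀⠿⠿⣾⠿⠂⠀⠀
⠀⠀⠀⠂⠂⠂⠂⠂⠀⠀
⠀⠀⠀⠂⠂⠂⠂⠂⠀⠀
⠀⠀⠀⠂⠂⠂⠂⠂⠀⠀
⠀⠀⠀⠀⠀⠀⠀⠀⠀⠀

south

⠀⠀⠀⠀⠀⠀⠀⠀⠀⠀
⠀⠀⠀⠀⠀⠀⠀⠀⠀⠀
⠀⠀⠀⠿⠿⠂⠿⠂⠀⠀
⠀⠀⠀⠿⠿⠂⠿⠂⠀⠀
⠀⠀⠀⠿⠿⠂⠿⠂⠀⠀
⠀⠀⠀⠂⠂⣾⠂⠂⠀⠀
⠀⠀⠀⠂⠂⠂⠂⠂⠀⠀
⠀⠀⠀⠂⠂⠂⠂⠂⠀⠀
⠀⠀⠀⠀⠀⠀⠀⠀⠀⠀
⠀⠀⠀⠀⠀⠀⠀⠀⠀⠀

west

⠀⠀⠀⠀⠀⠀⠀⠀⠀⠀
⠀⠀⠀⠀⠀⠀⠀⠀⠀⠀
⠀⠀⠀⠀⠿⠿⠂⠿⠂⠀
⠀⠀⠀⠿⠿⠿⠂⠿⠂⠀
⠀⠀⠀⠿⠿⠿⠂⠿⠂⠀
⠀⠀⠀⠂⠂⣾⠂⠂⠂⠀
⠀⠀⠀⠂⠂⠂⠂⠂⠂⠀
⠀⠀⠀⠂⠂⠂⠂⠂⠂⠀
⠀⠀⠀⠀⠀⠀⠀⠀⠀⠀
⠀⠀⠀⠀⠀⠀⠀⠀⠀⠀

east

⠀⠀⠀⠀⠀⠀⠀⠀⠀⠀
⠀⠀⠀⠀⠀⠀⠀⠀⠀⠀
⠀⠀⠀⠿⠿⠂⠿⠂⠀⠀
⠀⠀⠿⠿⠿⠂⠿⠂⠀⠀
⠀⠀⠿⠿⠿⠂⠿⠂⠀⠀
⠀⠀⠂⠂⠂⣾⠂⠂⠀⠀
⠀⠀⠂⠂⠂⠂⠂⠂⠀⠀
⠀⠀⠂⠂⠂⠂⠂⠂⠀⠀
⠀⠀⠀⠀⠀⠀⠀⠀⠀⠀
⠀⠀⠀⠀⠀⠀⠀⠀⠀⠀

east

⠀⠀⠀⠀⠀⠀⠀⠀⠀⠀
⠀⠀⠀⠀⠀⠀⠀⠀⠀⠀
⠀⠀⠿⠿⠂⠿⠂⠀⠀⠀
⠀⠿⠿⠿⠂⠿⠂⠿⠀⠀
⠀⠿⠿⠿⠂⠿⠂⠿⠀⠀
⠀⠂⠂⠂⠂⣾⠂⠿⠀⠀
⠀⠂⠂⠂⠂⠂⠂⠿⠀⠀
⠀⠂⠂⠂⠂⠂⠂⠿⠀⠀
⠀⠀⠀⠀⠀⠀⠀⠀⠀⠀
⠀⠀⠀⠀⠀⠀⠀⠀⠀⠀

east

⠀⠀⠀⠀⠀⠀⠀⠀⠀⠀
⠀⠀⠀⠀⠀⠀⠀⠀⠀⠀
⠀⠿⠿⠂⠿⠂⠀⠀⠀⠀
⠿⠿⠿⠂⠿⠂⠿⠿⠀⠀
⠿⠿⠿⠂⠿⠂⠿⠿⠀⠀
⠂⠂⠂⠂⠂⣾⠿⠿⠀⠀
⠂⠂⠂⠂⠂⠂⠿⠿⠀⠀
⠂⠂⠂⠂⠂⠂⠿⠿⠀⠀
⠀⠀⠀⠀⠀⠀⠀⠀⠀⠀
⠀⠀⠀⠀⠀⠀⠀⠀⠀⠀

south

⠀⠀⠀⠀⠀⠀⠀⠀⠀⠀
⠀⠿⠿⠂⠿⠂⠀⠀⠀⠀
⠿⠿⠿⠂⠿⠂⠿⠿⠀⠀
⠿⠿⠿⠂⠿⠂⠿⠿⠀⠀
⠂⠂⠂⠂⠂⠂⠿⠿⠀⠀
⠂⠂⠂⠂⠂⣾⠿⠿⠀⠀
⠂⠂⠂⠂⠂⠂⠿⠿⠀⠀
⠀⠀⠀⠛⠂⠂⠿⠿⠀⠀
⠀⠀⠀⠀⠀⠀⠀⠀⠀⠀
⠀⠀⠀⠀⠀⠀⠀⠀⠀⠀

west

⠀⠀⠀⠀⠀⠀⠀⠀⠀⠀
⠀⠀⠿⠿⠂⠿⠂⠀⠀⠀
⠀⠿⠿⠿⠂⠿⠂⠿⠿⠀
⠀⠿⠿⠿⠂⠿⠂⠿⠿⠀
⠀⠂⠂⠂⠂⠂⠂⠿⠿⠀
⠀⠂⠂⠂⠂⣾⠂⠿⠿⠀
⠀⠂⠂⠂⠂⠂⠂⠿⠿⠀
⠀⠀⠀⠂⠛⠂⠂⠿⠿⠀
⠀⠀⠀⠀⠀⠀⠀⠀⠀⠀
⠀⠀⠀⠀⠀⠀⠀⠀⠀⠀

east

⠀⠀⠀⠀⠀⠀⠀⠀⠀⠀
⠀⠿⠿⠂⠿⠂⠀⠀⠀⠀
⠿⠿⠿⠂⠿⠂⠿⠿⠀⠀
⠿⠿⠿⠂⠿⠂⠿⠿⠀⠀
⠂⠂⠂⠂⠂⠂⠿⠿⠀⠀
⠂⠂⠂⠂⠂⣾⠿⠿⠀⠀
⠂⠂⠂⠂⠂⠂⠿⠿⠀⠀
⠀⠀⠂⠛⠂⠂⠿⠿⠀⠀
⠀⠀⠀⠀⠀⠀⠀⠀⠀⠀
⠀⠀⠀⠀⠀⠀⠀⠀⠀⠀

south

⠀⠿⠿⠂⠿⠂⠀⠀⠀⠀
⠿⠿⠿⠂⠿⠂⠿⠿⠀⠀
⠿⠿⠿⠂⠿⠂⠿⠿⠀⠀
⠂⠂⠂⠂⠂⠂⠿⠿⠀⠀
⠂⠂⠂⠂⠂⠂⠿⠿⠀⠀
⠂⠂⠂⠂⠂⣾⠿⠿⠀⠀
⠀⠀⠂⠛⠂⠂⠿⠿⠀⠀
⠀⠀⠀⠂⠿⠿⠿⠿⠀⠀
⠀⠀⠀⠀⠀⠀⠀⠀⠀⠀
⠀⠀⠀⠀⠀⠀⠀⠀⠀⠀

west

⠀⠀⠿⠿⠂⠿⠂⠀⠀⠀
⠀⠿⠿⠿⠂⠿⠂⠿⠿⠀
⠀⠿⠿⠿⠂⠿⠂⠿⠿⠀
⠀⠂⠂⠂⠂⠂⠂⠿⠿⠀
⠀⠂⠂⠂⠂⠂⠂⠿⠿⠀
⠀⠂⠂⠂⠂⣾⠂⠿⠿⠀
⠀⠀⠀⠂⠛⠂⠂⠿⠿⠀
⠀⠀⠀⠿⠂⠿⠿⠿⠿⠀
⠀⠀⠀⠀⠀⠀⠀⠀⠀⠀
⠀⠀⠀⠀⠀⠀⠀⠀⠀⠀

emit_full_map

⠀⠿⠿⠂⠿⠂⠀⠀
⠿⠿⠿⠂⠿⠂⠿⠿
⠿⠿⠿⠂⠿⠂⠿⠿
⠂⠂⠂⠂⠂⠂⠿⠿
⠂⠂⠂⠂⠂⠂⠿⠿
⠂⠂⠂⠂⣾⠂⠿⠿
⠀⠀⠂⠛⠂⠂⠿⠿
⠀⠀⠿⠂⠿⠿⠿⠿

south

⠀⠿⠿⠿⠂⠿⠂⠿⠿⠀
⠀⠿⠿⠿⠂⠿⠂⠿⠿⠀
⠀⠂⠂⠂⠂⠂⠂⠿⠿⠀
⠀⠂⠂⠂⠂⠂⠂⠿⠿⠀
⠀⠂⠂⠂⠂⠂⠂⠿⠿⠀
⠀⠀⠀⠂⠛⣾⠂⠿⠿⠀
⠀⠀⠀⠿⠂⠿⠿⠿⠿⠀
⠀⠀⠀⠿⠂⠿⠿⠿⠀⠀
⠀⠀⠀⠀⠀⠀⠀⠀⠀⠀
⠀⠀⠀⠀⠀⠀⠀⠀⠀⠀

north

⠀⠀⠿⠿⠂⠿⠂⠀⠀⠀
⠀⠿⠿⠿⠂⠿⠂⠿⠿⠀
⠀⠿⠿⠿⠂⠿⠂⠿⠿⠀
⠀⠂⠂⠂⠂⠂⠂⠿⠿⠀
⠀⠂⠂⠂⠂⠂⠂⠿⠿⠀
⠀⠂⠂⠂⠂⣾⠂⠿⠿⠀
⠀⠀⠀⠂⠛⠂⠂⠿⠿⠀
⠀⠀⠀⠿⠂⠿⠿⠿⠿⠀
⠀⠀⠀⠿⠂⠿⠿⠿⠀⠀
⠀⠀⠀⠀⠀⠀⠀⠀⠀⠀

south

⠀⠿⠿⠿⠂⠿⠂⠿⠿⠀
⠀⠿⠿⠿⠂⠿⠂⠿⠿⠀
⠀⠂⠂⠂⠂⠂⠂⠿⠿⠀
⠀⠂⠂⠂⠂⠂⠂⠿⠿⠀
⠀⠂⠂⠂⠂⠂⠂⠿⠿⠀
⠀⠀⠀⠂⠛⣾⠂⠿⠿⠀
⠀⠀⠀⠿⠂⠿⠿⠿⠿⠀
⠀⠀⠀⠿⠂⠿⠿⠿⠀⠀
⠀⠀⠀⠀⠀⠀⠀⠀⠀⠀
⠀⠀⠀⠀⠀⠀⠀⠀⠀⠀

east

⠿⠿⠿⠂⠿⠂⠿⠿⠀⠀
⠿⠿⠿⠂⠿⠂⠿⠿⠀⠀
⠂⠂⠂⠂⠂⠂⠿⠿⠀⠀
⠂⠂⠂⠂⠂⠂⠿⠿⠀⠀
⠂⠂⠂⠂⠂⠂⠿⠿⠀⠀
⠀⠀⠂⠛⠂⣾⠿⠿⠀⠀
⠀⠀⠿⠂⠿⠿⠿⠿⠀⠀
⠀⠀⠿⠂⠿⠿⠿⠿⠀⠀
⠀⠀⠀⠀⠀⠀⠀⠀⠀⠀
⠀⠀⠀⠀⠀⠀⠀⠀⠀⠀

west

⠀⠿⠿⠿⠂⠿⠂⠿⠿⠀
⠀⠿⠿⠿⠂⠿⠂⠿⠿⠀
⠀⠂⠂⠂⠂⠂⠂⠿⠿⠀
⠀⠂⠂⠂⠂⠂⠂⠿⠿⠀
⠀⠂⠂⠂⠂⠂⠂⠿⠿⠀
⠀⠀⠀⠂⠛⣾⠂⠿⠿⠀
⠀⠀⠀⠿⠂⠿⠿⠿⠿⠀
⠀⠀⠀⠿⠂⠿⠿⠿⠿⠀
⠀⠀⠀⠀⠀⠀⠀⠀⠀⠀
⠀⠀⠀⠀⠀⠀⠀⠀⠀⠀

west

⠀⠀⠿⠿⠿⠂⠿⠂⠿⠿
⠀⠀⠿⠿⠿⠂⠿⠂⠿⠿
⠀⠀⠂⠂⠂⠂⠂⠂⠿⠿
⠀⠀⠂⠂⠂⠂⠂⠂⠿⠿
⠀⠀⠂⠂⠂⠂⠂⠂⠿⠿
⠀⠀⠀⠂⠂⣾⠂⠂⠿⠿
⠀⠀⠀⠿⠿⠂⠿⠿⠿⠿
⠀⠀⠀⠿⠿⠂⠿⠿⠿⠿
⠀⠀⠀⠀⠀⠀⠀⠀⠀⠀
⠀⠀⠀⠀⠀⠀⠀⠀⠀⠀

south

⠀⠀⠿⠿⠿⠂⠿⠂⠿⠿
⠀⠀⠂⠂⠂⠂⠂⠂⠿⠿
⠀⠀⠂⠂⠂⠂⠂⠂⠿⠿
⠀⠀⠂⠂⠂⠂⠂⠂⠿⠿
⠀⠀⠀⠂⠂⠛⠂⠂⠿⠿
⠀⠀⠀⠿⠿⣾⠿⠿⠿⠿
⠀⠀⠀⠿⠿⠂⠿⠿⠿⠿
⠀⠀⠀⠿⠿⠂⠿⠿⠀⠀
⠀⠀⠀⠀⠀⠀⠀⠀⠀⠀
⠀⠀⠀⠀⠀⠀⠀⠀⠀⠀

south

⠀⠀⠂⠂⠂⠂⠂⠂⠿⠿
⠀⠀⠂⠂⠂⠂⠂⠂⠿⠿
⠀⠀⠂⠂⠂⠂⠂⠂⠿⠿
⠀⠀⠀⠂⠂⠛⠂⠂⠿⠿
⠀⠀⠀⠿⠿⠂⠿⠿⠿⠿
⠀⠀⠀⠿⠿⣾⠿⠿⠿⠿
⠀⠀⠀⠿⠿⠂⠿⠿⠀⠀
⠀⠀⠀⠿⠿⠂⠿⠿⠀⠀
⠀⠀⠀⠀⠀⠀⠀⠀⠀⠀
⠀⠀⠀⠀⠀⠀⠀⠀⠀⠀

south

⠀⠀⠂⠂⠂⠂⠂⠂⠿⠿
⠀⠀⠂⠂⠂⠂⠂⠂⠿⠿
⠀⠀⠀⠂⠂⠛⠂⠂⠿⠿
⠀⠀⠀⠿⠿⠂⠿⠿⠿⠿
⠀⠀⠀⠿⠿⠂⠿⠿⠿⠿
⠀⠀⠀⠿⠿⣾⠿⠿⠀⠀
⠀⠀⠀⠿⠿⠂⠿⠿⠀⠀
⠀⠀⠀⠂⠂⠂⠿⠿⠀⠀
⠀⠀⠀⠀⠀⠀⠀⠀⠀⠀
⠀⠀⠀⠀⠀⠀⠀⠀⠀⠀

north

⠀⠀⠂⠂⠂⠂⠂⠂⠿⠿
⠀⠀⠂⠂⠂⠂⠂⠂⠿⠿
⠀⠀⠂⠂⠂⠂⠂⠂⠿⠿
⠀⠀⠀⠂⠂⠛⠂⠂⠿⠿
⠀⠀⠀⠿⠿⠂⠿⠿⠿⠿
⠀⠀⠀⠿⠿⣾⠿⠿⠿⠿
⠀⠀⠀⠿⠿⠂⠿⠿⠀⠀
⠀⠀⠀⠿⠿⠂⠿⠿⠀⠀
⠀⠀⠀⠂⠂⠂⠿⠿⠀⠀
⠀⠀⠀⠀⠀⠀⠀⠀⠀⠀

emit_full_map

⠀⠿⠿⠂⠿⠂⠀⠀
⠿⠿⠿⠂⠿⠂⠿⠿
⠿⠿⠿⠂⠿⠂⠿⠿
⠂⠂⠂⠂⠂⠂⠿⠿
⠂⠂⠂⠂⠂⠂⠿⠿
⠂⠂⠂⠂⠂⠂⠿⠿
⠀⠂⠂⠛⠂⠂⠿⠿
⠀⠿⠿⠂⠿⠿⠿⠿
⠀⠿⠿⣾⠿⠿⠿⠿
⠀⠿⠿⠂⠿⠿⠀⠀
⠀⠿⠿⠂⠿⠿⠀⠀
⠀⠂⠂⠂⠿⠿⠀⠀

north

⠀⠀⠿⠿⠿⠂⠿⠂⠿⠿
⠀⠀⠂⠂⠂⠂⠂⠂⠿⠿
⠀⠀⠂⠂⠂⠂⠂⠂⠿⠿
⠀⠀⠂⠂⠂⠂⠂⠂⠿⠿
⠀⠀⠀⠂⠂⠛⠂⠂⠿⠿
⠀⠀⠀⠿⠿⣾⠿⠿⠿⠿
⠀⠀⠀⠿⠿⠂⠿⠿⠿⠿
⠀⠀⠀⠿⠿⠂⠿⠿⠀⠀
⠀⠀⠀⠿⠿⠂⠿⠿⠀⠀
⠀⠀⠀⠂⠂⠂⠿⠿⠀⠀

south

⠀⠀⠂⠂⠂⠂⠂⠂⠿⠿
⠀⠀⠂⠂⠂⠂⠂⠂⠿⠿
⠀⠀⠂⠂⠂⠂⠂⠂⠿⠿
⠀⠀⠀⠂⠂⠛⠂⠂⠿⠿
⠀⠀⠀⠿⠿⠂⠿⠿⠿⠿
⠀⠀⠀⠿⠿⣾⠿⠿⠿⠿
⠀⠀⠀⠿⠿⠂⠿⠿⠀⠀
⠀⠀⠀⠿⠿⠂⠿⠿⠀⠀
⠀⠀⠀⠂⠂⠂⠿⠿⠀⠀
⠀⠀⠀⠀⠀⠀⠀⠀⠀⠀

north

⠀⠀⠿⠿⠿⠂⠿⠂⠿⠿
⠀⠀⠂⠂⠂⠂⠂⠂⠿⠿
⠀⠀⠂⠂⠂⠂⠂⠂⠿⠿
⠀⠀⠂⠂⠂⠂⠂⠂⠿⠿
⠀⠀⠀⠂⠂⠛⠂⠂⠿⠿
⠀⠀⠀⠿⠿⣾⠿⠿⠿⠿
⠀⠀⠀⠿⠿⠂⠿⠿⠿⠿
⠀⠀⠀⠿⠿⠂⠿⠿⠀⠀
⠀⠀⠀⠿⠿⠂⠿⠿⠀⠀
⠀⠀⠀⠂⠂⠂⠿⠿⠀⠀


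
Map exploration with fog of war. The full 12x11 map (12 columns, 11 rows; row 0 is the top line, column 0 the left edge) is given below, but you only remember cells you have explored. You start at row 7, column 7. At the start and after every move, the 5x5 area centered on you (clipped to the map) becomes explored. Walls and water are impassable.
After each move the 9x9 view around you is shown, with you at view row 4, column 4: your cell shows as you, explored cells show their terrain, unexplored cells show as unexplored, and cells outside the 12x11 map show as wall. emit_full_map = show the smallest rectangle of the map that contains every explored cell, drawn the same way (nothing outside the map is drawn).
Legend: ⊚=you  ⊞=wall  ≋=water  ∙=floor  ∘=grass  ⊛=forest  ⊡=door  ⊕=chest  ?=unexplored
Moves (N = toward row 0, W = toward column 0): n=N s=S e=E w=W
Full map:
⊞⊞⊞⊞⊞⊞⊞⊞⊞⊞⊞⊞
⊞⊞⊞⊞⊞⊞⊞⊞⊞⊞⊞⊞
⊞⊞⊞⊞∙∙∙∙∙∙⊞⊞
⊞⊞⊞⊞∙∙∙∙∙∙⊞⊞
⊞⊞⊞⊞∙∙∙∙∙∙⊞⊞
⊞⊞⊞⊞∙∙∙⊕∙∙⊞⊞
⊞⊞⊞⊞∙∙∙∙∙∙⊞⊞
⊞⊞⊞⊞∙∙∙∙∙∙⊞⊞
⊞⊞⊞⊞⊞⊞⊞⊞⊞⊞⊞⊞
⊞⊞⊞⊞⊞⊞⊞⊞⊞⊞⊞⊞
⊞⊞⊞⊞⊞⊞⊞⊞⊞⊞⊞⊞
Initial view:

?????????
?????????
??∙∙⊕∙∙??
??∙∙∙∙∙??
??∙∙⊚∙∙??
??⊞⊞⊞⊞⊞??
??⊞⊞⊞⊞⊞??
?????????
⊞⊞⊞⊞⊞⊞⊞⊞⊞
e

????????⊞
????????⊞
?∙∙⊕∙∙⊞?⊞
?∙∙∙∙∙⊞?⊞
?∙∙∙⊚∙⊞?⊞
?⊞⊞⊞⊞⊞⊞?⊞
?⊞⊞⊞⊞⊞⊞?⊞
????????⊞
⊞⊞⊞⊞⊞⊞⊞⊞⊞

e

???????⊞⊞
???????⊞⊞
∙∙⊕∙∙⊞⊞⊞⊞
∙∙∙∙∙⊞⊞⊞⊞
∙∙∙∙⊚⊞⊞⊞⊞
⊞⊞⊞⊞⊞⊞⊞⊞⊞
⊞⊞⊞⊞⊞⊞⊞⊞⊞
???????⊞⊞
⊞⊞⊞⊞⊞⊞⊞⊞⊞

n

???????⊞⊞
???????⊞⊞
??∙∙∙⊞⊞⊞⊞
∙∙⊕∙∙⊞⊞⊞⊞
∙∙∙∙⊚⊞⊞⊞⊞
∙∙∙∙∙⊞⊞⊞⊞
⊞⊞⊞⊞⊞⊞⊞⊞⊞
⊞⊞⊞⊞⊞⊞⊞⊞⊞
???????⊞⊞

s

???????⊞⊞
??∙∙∙⊞⊞⊞⊞
∙∙⊕∙∙⊞⊞⊞⊞
∙∙∙∙∙⊞⊞⊞⊞
∙∙∙∙⊚⊞⊞⊞⊞
⊞⊞⊞⊞⊞⊞⊞⊞⊞
⊞⊞⊞⊞⊞⊞⊞⊞⊞
???????⊞⊞
⊞⊞⊞⊞⊞⊞⊞⊞⊞

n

???????⊞⊞
???????⊞⊞
??∙∙∙⊞⊞⊞⊞
∙∙⊕∙∙⊞⊞⊞⊞
∙∙∙∙⊚⊞⊞⊞⊞
∙∙∙∙∙⊞⊞⊞⊞
⊞⊞⊞⊞⊞⊞⊞⊞⊞
⊞⊞⊞⊞⊞⊞⊞⊞⊞
???????⊞⊞

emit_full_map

??∙∙∙⊞⊞
∙∙⊕∙∙⊞⊞
∙∙∙∙⊚⊞⊞
∙∙∙∙∙⊞⊞
⊞⊞⊞⊞⊞⊞⊞
⊞⊞⊞⊞⊞⊞⊞

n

???????⊞⊞
???????⊞⊞
??∙∙∙⊞⊞⊞⊞
??∙∙∙⊞⊞⊞⊞
∙∙⊕∙⊚⊞⊞⊞⊞
∙∙∙∙∙⊞⊞⊞⊞
∙∙∙∙∙⊞⊞⊞⊞
⊞⊞⊞⊞⊞⊞⊞⊞⊞
⊞⊞⊞⊞⊞⊞⊞⊞⊞

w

????????⊞
????????⊞
??∙∙∙∙⊞⊞⊞
??∙∙∙∙⊞⊞⊞
?∙∙⊕⊚∙⊞⊞⊞
?∙∙∙∙∙⊞⊞⊞
?∙∙∙∙∙⊞⊞⊞
?⊞⊞⊞⊞⊞⊞⊞⊞
?⊞⊞⊞⊞⊞⊞⊞⊞

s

????????⊞
??∙∙∙∙⊞⊞⊞
??∙∙∙∙⊞⊞⊞
?∙∙⊕∙∙⊞⊞⊞
?∙∙∙⊚∙⊞⊞⊞
?∙∙∙∙∙⊞⊞⊞
?⊞⊞⊞⊞⊞⊞⊞⊞
?⊞⊞⊞⊞⊞⊞⊞⊞
????????⊞

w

?????????
???∙∙∙∙⊞⊞
??∙∙∙∙∙⊞⊞
??∙∙⊕∙∙⊞⊞
??∙∙⊚∙∙⊞⊞
??∙∙∙∙∙⊞⊞
??⊞⊞⊞⊞⊞⊞⊞
??⊞⊞⊞⊞⊞⊞⊞
?????????

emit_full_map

?∙∙∙∙⊞⊞
∙∙∙∙∙⊞⊞
∙∙⊕∙∙⊞⊞
∙∙⊚∙∙⊞⊞
∙∙∙∙∙⊞⊞
⊞⊞⊞⊞⊞⊞⊞
⊞⊞⊞⊞⊞⊞⊞

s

???∙∙∙∙⊞⊞
??∙∙∙∙∙⊞⊞
??∙∙⊕∙∙⊞⊞
??∙∙∙∙∙⊞⊞
??∙∙⊚∙∙⊞⊞
??⊞⊞⊞⊞⊞⊞⊞
??⊞⊞⊞⊞⊞⊞⊞
?????????
⊞⊞⊞⊞⊞⊞⊞⊞⊞

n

?????????
???∙∙∙∙⊞⊞
??∙∙∙∙∙⊞⊞
??∙∙⊕∙∙⊞⊞
??∙∙⊚∙∙⊞⊞
??∙∙∙∙∙⊞⊞
??⊞⊞⊞⊞⊞⊞⊞
??⊞⊞⊞⊞⊞⊞⊞
?????????

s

???∙∙∙∙⊞⊞
??∙∙∙∙∙⊞⊞
??∙∙⊕∙∙⊞⊞
??∙∙∙∙∙⊞⊞
??∙∙⊚∙∙⊞⊞
??⊞⊞⊞⊞⊞⊞⊞
??⊞⊞⊞⊞⊞⊞⊞
?????????
⊞⊞⊞⊞⊞⊞⊞⊞⊞
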